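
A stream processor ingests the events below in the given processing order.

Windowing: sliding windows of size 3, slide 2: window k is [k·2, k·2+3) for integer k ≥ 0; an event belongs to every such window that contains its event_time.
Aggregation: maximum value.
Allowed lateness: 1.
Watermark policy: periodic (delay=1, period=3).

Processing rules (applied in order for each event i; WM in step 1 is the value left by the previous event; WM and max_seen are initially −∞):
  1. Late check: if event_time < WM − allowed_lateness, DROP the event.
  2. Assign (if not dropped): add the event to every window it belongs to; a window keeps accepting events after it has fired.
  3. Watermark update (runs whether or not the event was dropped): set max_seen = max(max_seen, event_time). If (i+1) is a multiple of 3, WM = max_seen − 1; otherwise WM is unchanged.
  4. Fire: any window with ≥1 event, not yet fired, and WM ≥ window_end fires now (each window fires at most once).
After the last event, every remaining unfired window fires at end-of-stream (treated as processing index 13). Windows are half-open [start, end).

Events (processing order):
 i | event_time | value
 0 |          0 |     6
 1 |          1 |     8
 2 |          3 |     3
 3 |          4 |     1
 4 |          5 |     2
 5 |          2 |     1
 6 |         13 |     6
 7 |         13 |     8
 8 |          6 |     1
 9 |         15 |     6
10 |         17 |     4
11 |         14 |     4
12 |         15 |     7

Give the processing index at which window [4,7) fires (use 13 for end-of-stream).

i=0 t=0 v=6: → [0,3); WM=−∞
i=1 t=1 v=8: → [0,3); WM=−∞
i=2 t=3 v=3: → [2,5); WM=2
i=3 t=4 v=1: → [4,7),[2,5); WM=2
i=4 t=5 v=2: → [4,7); WM=2
i=5 t=2 v=1: → [2,5),[0,3); WM=4; [0,3) fires=8
i=6 t=13 v=6: → [12,15); WM=4
i=7 t=13 v=8: → [12,15); WM=4
i=8 t=6 v=1: → [6,9),[4,7); WM=12; [2,5) fires=3 [4,7) fires=2 [6,9) fires=1
i=9 t=15 v=6: → [14,17); WM=12
i=10 t=17 v=4: → [16,19); WM=12
i=11 t=14 v=4: → [14,17),[12,15); WM=16; [12,15) fires=8
i=12 t=15 v=7: → [14,17); WM=16

8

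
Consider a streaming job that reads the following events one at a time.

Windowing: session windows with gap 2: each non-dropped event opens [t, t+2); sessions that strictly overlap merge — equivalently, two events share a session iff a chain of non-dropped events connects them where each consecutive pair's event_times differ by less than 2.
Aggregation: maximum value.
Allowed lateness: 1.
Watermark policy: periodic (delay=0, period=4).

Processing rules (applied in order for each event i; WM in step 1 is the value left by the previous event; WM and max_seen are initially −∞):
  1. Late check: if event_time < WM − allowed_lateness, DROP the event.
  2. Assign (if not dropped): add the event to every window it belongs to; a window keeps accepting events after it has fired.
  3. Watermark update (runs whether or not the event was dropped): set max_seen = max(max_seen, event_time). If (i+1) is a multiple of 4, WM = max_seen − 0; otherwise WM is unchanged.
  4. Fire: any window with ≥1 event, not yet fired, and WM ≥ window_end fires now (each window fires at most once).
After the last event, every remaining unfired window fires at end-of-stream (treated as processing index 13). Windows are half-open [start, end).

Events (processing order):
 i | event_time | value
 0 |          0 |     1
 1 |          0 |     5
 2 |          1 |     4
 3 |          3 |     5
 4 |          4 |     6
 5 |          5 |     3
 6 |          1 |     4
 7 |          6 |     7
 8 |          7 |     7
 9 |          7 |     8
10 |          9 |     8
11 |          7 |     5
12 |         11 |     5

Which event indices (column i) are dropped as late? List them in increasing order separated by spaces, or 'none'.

i=0 t=0 v=1: → [0,2); WM=−∞
i=1 t=0 v=5: → [0,2); WM=−∞
i=2 t=1 v=4: → [0,3); WM=−∞
i=3 t=3 v=5: → [3,5); WM=3
i=4 t=4 v=6: → [3,6); WM=3
i=5 t=5 v=3: → [3,7); WM=3
i=6 t=1 v=4: DROP (t<3-1); WM=3
i=7 t=6 v=7: → [3,8); WM=6
i=8 t=7 v=7: → [3,9); WM=6
i=9 t=7 v=8: → [3,9); WM=6
i=10 t=9 v=8: → [9,11); WM=6
i=11 t=7 v=5: → [3,9); WM=9
i=12 t=11 v=5: → [11,13); WM=9

6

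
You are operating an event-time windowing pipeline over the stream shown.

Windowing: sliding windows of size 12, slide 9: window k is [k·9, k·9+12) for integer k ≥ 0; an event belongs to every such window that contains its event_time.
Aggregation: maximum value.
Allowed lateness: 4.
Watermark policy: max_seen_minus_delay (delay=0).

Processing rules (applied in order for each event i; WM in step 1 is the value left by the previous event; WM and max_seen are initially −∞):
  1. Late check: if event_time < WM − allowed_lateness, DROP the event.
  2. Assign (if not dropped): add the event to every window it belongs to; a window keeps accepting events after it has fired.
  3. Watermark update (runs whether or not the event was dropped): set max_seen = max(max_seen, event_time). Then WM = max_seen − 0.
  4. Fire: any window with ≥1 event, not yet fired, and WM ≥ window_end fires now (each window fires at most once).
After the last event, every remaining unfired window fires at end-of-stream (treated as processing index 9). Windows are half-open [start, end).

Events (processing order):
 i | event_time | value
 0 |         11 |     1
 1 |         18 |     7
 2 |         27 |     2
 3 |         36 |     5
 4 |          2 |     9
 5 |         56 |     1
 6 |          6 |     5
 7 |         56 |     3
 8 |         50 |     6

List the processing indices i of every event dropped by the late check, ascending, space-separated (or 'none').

4 6 8

i=0 t=11 v=1: → [9,21),[0,12); WM=11
i=1 t=18 v=7: → [18,30),[9,21); WM=18; [0,12) fires=1
i=2 t=27 v=2: → [27,39),[18,30); WM=27; [9,21) fires=7
i=3 t=36 v=5: → [36,48),[27,39); WM=36; [18,30) fires=7
i=4 t=2 v=9: DROP (t<36-4); WM=36
i=5 t=56 v=1: → [54,66),[45,57); WM=56; [27,39) fires=5 [36,48) fires=5
i=6 t=6 v=5: DROP (t<56-4); WM=56
i=7 t=56 v=3: → [54,66),[45,57); WM=56
i=8 t=50 v=6: DROP (t<56-4); WM=56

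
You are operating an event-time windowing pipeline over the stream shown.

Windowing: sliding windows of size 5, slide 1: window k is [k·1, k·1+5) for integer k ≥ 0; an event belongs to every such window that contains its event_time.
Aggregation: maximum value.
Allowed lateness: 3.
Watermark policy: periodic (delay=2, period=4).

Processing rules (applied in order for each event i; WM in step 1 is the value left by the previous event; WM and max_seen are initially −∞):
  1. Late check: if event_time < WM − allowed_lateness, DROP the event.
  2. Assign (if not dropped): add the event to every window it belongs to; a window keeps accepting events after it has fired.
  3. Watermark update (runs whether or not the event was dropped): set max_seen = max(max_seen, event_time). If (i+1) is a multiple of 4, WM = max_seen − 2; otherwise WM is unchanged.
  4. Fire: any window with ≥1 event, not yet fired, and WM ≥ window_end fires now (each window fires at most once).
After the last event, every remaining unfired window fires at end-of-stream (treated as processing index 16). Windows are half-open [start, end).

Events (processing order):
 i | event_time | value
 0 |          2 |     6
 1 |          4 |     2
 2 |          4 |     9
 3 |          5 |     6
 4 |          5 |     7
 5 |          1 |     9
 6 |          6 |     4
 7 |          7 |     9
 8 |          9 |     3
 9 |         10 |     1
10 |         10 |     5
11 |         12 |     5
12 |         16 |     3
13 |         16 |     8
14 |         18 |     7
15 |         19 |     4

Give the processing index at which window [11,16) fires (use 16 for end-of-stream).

i=0 t=2 v=6: → [2,7),[1,6),[0,5); WM=−∞
i=1 t=4 v=2: → [4,9),[3,8),[2,7),[1,6),[0,5); WM=−∞
i=2 t=4 v=9: → [4,9),[3,8),[2,7),[1,6),[0,5); WM=−∞
i=3 t=5 v=6: → [5,10),[4,9),[3,8),[2,7),[1,6); WM=3
i=4 t=5 v=7: → [5,10),[4,9),[3,8),[2,7),[1,6); WM=3
i=5 t=1 v=9: → [1,6),[0,5); WM=3
i=6 t=6 v=4: → [6,11),[5,10),[4,9),[3,8),[2,7); WM=3
i=7 t=7 v=9: → [7,12),[6,11),[5,10),[4,9),[3,8); WM=5; [0,5) fires=9
i=8 t=9 v=3: → [9,14),[8,13),[7,12),[6,11),[5,10); WM=5
i=9 t=10 v=1: → [10,15),[9,14),[8,13),[7,12),[6,11); WM=5
i=10 t=10 v=5: → [10,15),[9,14),[8,13),[7,12),[6,11); WM=5
i=11 t=12 v=5: → [12,17),[11,16),[10,15),[9,14),[8,13); WM=10; [1,6) fires=9 [2,7) fires=9 [3,8) fires=9 [4,9) fires=9 [5,10) fires=9
i=12 t=16 v=3: → [16,21),[15,20),[14,19),[13,18),[12,17); WM=10
i=13 t=16 v=8: → [16,21),[15,20),[14,19),[13,18),[12,17); WM=10
i=14 t=18 v=7: → [18,23),[17,22),[16,21),[15,20),[14,19); WM=10
i=15 t=19 v=4: → [19,24),[18,23),[17,22),[16,21),[15,20); WM=17; [6,11) fires=9 [7,12) fires=9 [8,13) fires=5 [9,14) fires=5 [10,15) fires=5 [11,16) fires=5 [12,17) fires=8

15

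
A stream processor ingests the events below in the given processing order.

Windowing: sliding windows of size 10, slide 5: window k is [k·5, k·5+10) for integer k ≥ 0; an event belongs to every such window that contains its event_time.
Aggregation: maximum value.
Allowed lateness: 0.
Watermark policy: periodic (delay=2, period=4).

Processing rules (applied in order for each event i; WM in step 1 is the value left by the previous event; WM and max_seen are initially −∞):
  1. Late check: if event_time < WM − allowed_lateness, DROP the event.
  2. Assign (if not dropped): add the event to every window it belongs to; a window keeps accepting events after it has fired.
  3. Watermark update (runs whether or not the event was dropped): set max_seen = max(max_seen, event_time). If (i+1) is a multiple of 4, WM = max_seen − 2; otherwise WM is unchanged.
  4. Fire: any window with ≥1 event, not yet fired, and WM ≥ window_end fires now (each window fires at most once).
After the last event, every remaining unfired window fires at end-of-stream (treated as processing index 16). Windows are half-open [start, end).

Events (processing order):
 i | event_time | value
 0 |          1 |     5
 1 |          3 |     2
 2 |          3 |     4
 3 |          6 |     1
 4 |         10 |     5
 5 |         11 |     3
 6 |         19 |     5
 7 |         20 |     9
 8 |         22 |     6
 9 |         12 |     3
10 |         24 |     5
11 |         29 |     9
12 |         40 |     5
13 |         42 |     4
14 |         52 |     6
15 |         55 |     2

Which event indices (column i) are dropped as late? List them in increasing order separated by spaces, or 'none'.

9

i=0 t=1 v=5: → [0,10); WM=−∞
i=1 t=3 v=2: → [0,10); WM=−∞
i=2 t=3 v=4: → [0,10); WM=−∞
i=3 t=6 v=1: → [5,15),[0,10); WM=4
i=4 t=10 v=5: → [10,20),[5,15); WM=4
i=5 t=11 v=3: → [10,20),[5,15); WM=4
i=6 t=19 v=5: → [15,25),[10,20); WM=4
i=7 t=20 v=9: → [20,30),[15,25); WM=18; [0,10) fires=5 [5,15) fires=5
i=8 t=22 v=6: → [20,30),[15,25); WM=18
i=9 t=12 v=3: DROP (t<18-0); WM=18
i=10 t=24 v=5: → [20,30),[15,25); WM=18
i=11 t=29 v=9: → [25,35),[20,30); WM=27; [10,20) fires=5 [15,25) fires=9
i=12 t=40 v=5: → [40,50),[35,45); WM=27
i=13 t=42 v=4: → [40,50),[35,45); WM=27
i=14 t=52 v=6: → [50,60),[45,55); WM=27
i=15 t=55 v=2: → [55,65),[50,60); WM=53; [20,30) fires=9 [25,35) fires=9 [35,45) fires=5 [40,50) fires=5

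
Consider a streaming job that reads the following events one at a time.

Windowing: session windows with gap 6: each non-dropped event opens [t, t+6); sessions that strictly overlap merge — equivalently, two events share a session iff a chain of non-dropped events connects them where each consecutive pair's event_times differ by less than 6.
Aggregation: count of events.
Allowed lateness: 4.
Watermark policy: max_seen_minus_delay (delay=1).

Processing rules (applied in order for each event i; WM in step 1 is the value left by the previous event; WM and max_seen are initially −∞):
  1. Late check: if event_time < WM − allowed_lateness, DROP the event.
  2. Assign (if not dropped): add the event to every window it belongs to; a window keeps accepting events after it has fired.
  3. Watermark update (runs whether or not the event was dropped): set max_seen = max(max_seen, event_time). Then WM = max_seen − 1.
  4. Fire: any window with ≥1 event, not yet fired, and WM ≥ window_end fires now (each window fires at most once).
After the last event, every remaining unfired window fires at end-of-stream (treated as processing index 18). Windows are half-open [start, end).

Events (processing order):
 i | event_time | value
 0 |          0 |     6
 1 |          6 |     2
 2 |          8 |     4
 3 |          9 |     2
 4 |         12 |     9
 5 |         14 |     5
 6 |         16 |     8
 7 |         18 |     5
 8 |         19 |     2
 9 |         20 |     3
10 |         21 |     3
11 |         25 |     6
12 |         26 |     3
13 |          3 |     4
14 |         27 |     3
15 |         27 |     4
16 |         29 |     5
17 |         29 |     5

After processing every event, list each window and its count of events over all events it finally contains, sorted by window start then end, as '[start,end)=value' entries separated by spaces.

[0,6)=1 [6,35)=16

i=0 t=0 v=6: → [0,6); WM=-1
i=1 t=6 v=2: → [6,12); WM=5
i=2 t=8 v=4: → [6,14); WM=7
i=3 t=9 v=2: → [6,15); WM=8
i=4 t=12 v=9: → [6,18); WM=11
i=5 t=14 v=5: → [6,20); WM=13
i=6 t=16 v=8: → [6,22); WM=15
i=7 t=18 v=5: → [6,24); WM=17
i=8 t=19 v=2: → [6,25); WM=18
i=9 t=20 v=3: → [6,26); WM=19
i=10 t=21 v=3: → [6,27); WM=20
i=11 t=25 v=6: → [6,31); WM=24
i=12 t=26 v=3: → [6,32); WM=25
i=13 t=3 v=4: DROP (t<25-4); WM=25
i=14 t=27 v=3: → [6,33); WM=26
i=15 t=27 v=4: → [6,33); WM=26
i=16 t=29 v=5: → [6,35); WM=28
i=17 t=29 v=5: → [6,35); WM=28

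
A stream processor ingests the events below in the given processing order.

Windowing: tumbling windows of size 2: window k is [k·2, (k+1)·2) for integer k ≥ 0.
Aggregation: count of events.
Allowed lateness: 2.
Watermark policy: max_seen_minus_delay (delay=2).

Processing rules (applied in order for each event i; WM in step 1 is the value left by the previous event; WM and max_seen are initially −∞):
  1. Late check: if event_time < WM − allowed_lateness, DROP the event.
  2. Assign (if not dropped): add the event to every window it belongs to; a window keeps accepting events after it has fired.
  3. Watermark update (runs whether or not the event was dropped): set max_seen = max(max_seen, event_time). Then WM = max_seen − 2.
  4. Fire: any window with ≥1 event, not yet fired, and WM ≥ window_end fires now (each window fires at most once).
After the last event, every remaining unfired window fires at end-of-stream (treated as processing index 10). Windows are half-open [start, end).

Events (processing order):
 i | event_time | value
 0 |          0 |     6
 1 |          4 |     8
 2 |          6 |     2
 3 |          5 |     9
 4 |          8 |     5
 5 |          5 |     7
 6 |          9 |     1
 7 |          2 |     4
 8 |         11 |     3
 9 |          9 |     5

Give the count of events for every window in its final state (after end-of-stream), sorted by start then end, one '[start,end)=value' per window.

[0,2)=1 [4,6)=3 [6,8)=1 [8,10)=3 [10,12)=1

i=0 t=0 v=6: → [0,2); WM=-2
i=1 t=4 v=8: → [4,6); WM=2; [0,2) fires=1
i=2 t=6 v=2: → [6,8); WM=4
i=3 t=5 v=9: → [4,6); WM=4
i=4 t=8 v=5: → [8,10); WM=6; [4,6) fires=2
i=5 t=5 v=7: → [4,6); WM=6
i=6 t=9 v=1: → [8,10); WM=7
i=7 t=2 v=4: DROP (t<7-2); WM=7
i=8 t=11 v=3: → [10,12); WM=9; [6,8) fires=1
i=9 t=9 v=5: → [8,10); WM=9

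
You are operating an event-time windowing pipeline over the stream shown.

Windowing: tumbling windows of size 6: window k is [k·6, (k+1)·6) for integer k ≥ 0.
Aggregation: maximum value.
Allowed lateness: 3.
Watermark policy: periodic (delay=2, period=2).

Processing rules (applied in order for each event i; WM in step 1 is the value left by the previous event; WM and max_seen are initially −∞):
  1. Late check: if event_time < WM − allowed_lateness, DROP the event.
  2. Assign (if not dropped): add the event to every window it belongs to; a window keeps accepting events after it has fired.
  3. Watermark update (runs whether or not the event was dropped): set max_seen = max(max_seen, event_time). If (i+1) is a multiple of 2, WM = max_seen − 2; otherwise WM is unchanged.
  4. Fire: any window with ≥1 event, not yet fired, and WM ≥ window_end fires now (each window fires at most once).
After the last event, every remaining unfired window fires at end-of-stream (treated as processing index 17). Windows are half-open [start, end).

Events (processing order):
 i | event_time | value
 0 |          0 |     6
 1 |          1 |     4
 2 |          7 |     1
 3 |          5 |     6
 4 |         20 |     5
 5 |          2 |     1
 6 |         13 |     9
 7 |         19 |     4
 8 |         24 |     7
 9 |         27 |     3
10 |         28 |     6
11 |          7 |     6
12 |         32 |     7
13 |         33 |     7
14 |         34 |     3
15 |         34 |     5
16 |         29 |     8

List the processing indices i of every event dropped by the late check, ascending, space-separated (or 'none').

i=0 t=0 v=6: → [0,6); WM=−∞
i=1 t=1 v=4: → [0,6); WM=-1
i=2 t=7 v=1: → [6,12); WM=-1
i=3 t=5 v=6: → [0,6); WM=5
i=4 t=20 v=5: → [18,24); WM=5
i=5 t=2 v=1: → [0,6); WM=18; [0,6) fires=6 [6,12) fires=1
i=6 t=13 v=9: DROP (t<18-3); WM=18
i=7 t=19 v=4: → [18,24); WM=18
i=8 t=24 v=7: → [24,30); WM=18
i=9 t=27 v=3: → [24,30); WM=25; [18,24) fires=5
i=10 t=28 v=6: → [24,30); WM=25
i=11 t=7 v=6: DROP (t<25-3); WM=26
i=12 t=32 v=7: → [30,36); WM=26
i=13 t=33 v=7: → [30,36); WM=31; [24,30) fires=7
i=14 t=34 v=3: → [30,36); WM=31
i=15 t=34 v=5: → [30,36); WM=32
i=16 t=29 v=8: → [24,30); WM=32

6 11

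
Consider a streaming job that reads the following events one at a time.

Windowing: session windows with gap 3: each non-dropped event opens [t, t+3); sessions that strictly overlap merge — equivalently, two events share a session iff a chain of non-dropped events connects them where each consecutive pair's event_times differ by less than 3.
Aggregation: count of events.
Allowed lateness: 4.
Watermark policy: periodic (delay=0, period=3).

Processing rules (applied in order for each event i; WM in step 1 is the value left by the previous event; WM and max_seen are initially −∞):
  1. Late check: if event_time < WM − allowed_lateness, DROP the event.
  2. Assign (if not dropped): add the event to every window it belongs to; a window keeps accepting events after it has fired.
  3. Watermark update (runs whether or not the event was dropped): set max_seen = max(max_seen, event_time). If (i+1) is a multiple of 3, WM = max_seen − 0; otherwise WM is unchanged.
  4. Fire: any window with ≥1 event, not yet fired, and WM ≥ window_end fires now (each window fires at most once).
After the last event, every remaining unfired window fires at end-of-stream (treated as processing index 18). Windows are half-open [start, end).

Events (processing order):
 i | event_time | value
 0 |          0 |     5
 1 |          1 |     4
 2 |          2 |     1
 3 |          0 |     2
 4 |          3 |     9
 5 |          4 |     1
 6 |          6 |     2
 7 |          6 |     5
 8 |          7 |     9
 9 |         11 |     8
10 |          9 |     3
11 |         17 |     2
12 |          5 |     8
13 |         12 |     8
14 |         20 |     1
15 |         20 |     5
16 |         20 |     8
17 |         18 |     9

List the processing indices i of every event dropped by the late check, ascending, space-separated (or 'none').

12 13

i=0 t=0 v=5: → [0,3); WM=−∞
i=1 t=1 v=4: → [0,4); WM=−∞
i=2 t=2 v=1: → [0,5); WM=2
i=3 t=0 v=2: → [0,5); WM=2
i=4 t=3 v=9: → [0,6); WM=2
i=5 t=4 v=1: → [0,7); WM=4
i=6 t=6 v=2: → [0,9); WM=4
i=7 t=6 v=5: → [0,9); WM=4
i=8 t=7 v=9: → [0,10); WM=7
i=9 t=11 v=8: → [11,14); WM=7
i=10 t=9 v=3: → [0,14); WM=7
i=11 t=17 v=2: → [17,20); WM=17
i=12 t=5 v=8: DROP (t<17-4); WM=17
i=13 t=12 v=8: DROP (t<17-4); WM=17
i=14 t=20 v=1: → [20,23); WM=20
i=15 t=20 v=5: → [20,23); WM=20
i=16 t=20 v=8: → [20,23); WM=20
i=17 t=18 v=9: → [17,23); WM=20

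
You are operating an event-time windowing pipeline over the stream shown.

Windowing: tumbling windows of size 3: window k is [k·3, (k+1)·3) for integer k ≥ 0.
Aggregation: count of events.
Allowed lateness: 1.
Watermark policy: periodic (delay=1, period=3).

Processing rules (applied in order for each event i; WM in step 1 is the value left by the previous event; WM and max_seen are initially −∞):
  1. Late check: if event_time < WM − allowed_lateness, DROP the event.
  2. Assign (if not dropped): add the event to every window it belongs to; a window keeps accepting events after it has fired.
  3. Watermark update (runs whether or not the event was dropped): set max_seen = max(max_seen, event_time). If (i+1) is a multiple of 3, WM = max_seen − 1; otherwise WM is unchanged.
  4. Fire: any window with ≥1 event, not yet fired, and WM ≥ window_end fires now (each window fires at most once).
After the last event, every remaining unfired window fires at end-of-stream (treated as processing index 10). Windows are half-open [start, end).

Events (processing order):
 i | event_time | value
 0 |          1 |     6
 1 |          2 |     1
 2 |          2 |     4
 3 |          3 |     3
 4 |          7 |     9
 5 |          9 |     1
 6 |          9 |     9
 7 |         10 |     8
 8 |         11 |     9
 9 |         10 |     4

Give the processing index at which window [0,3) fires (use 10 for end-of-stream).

i=0 t=1 v=6: → [0,3); WM=−∞
i=1 t=2 v=1: → [0,3); WM=−∞
i=2 t=2 v=4: → [0,3); WM=1
i=3 t=3 v=3: → [3,6); WM=1
i=4 t=7 v=9: → [6,9); WM=1
i=5 t=9 v=1: → [9,12); WM=8; [0,3) fires=3 [3,6) fires=1
i=6 t=9 v=9: → [9,12); WM=8
i=7 t=10 v=8: → [9,12); WM=8
i=8 t=11 v=9: → [9,12); WM=10; [6,9) fires=1
i=9 t=10 v=4: → [9,12); WM=10

5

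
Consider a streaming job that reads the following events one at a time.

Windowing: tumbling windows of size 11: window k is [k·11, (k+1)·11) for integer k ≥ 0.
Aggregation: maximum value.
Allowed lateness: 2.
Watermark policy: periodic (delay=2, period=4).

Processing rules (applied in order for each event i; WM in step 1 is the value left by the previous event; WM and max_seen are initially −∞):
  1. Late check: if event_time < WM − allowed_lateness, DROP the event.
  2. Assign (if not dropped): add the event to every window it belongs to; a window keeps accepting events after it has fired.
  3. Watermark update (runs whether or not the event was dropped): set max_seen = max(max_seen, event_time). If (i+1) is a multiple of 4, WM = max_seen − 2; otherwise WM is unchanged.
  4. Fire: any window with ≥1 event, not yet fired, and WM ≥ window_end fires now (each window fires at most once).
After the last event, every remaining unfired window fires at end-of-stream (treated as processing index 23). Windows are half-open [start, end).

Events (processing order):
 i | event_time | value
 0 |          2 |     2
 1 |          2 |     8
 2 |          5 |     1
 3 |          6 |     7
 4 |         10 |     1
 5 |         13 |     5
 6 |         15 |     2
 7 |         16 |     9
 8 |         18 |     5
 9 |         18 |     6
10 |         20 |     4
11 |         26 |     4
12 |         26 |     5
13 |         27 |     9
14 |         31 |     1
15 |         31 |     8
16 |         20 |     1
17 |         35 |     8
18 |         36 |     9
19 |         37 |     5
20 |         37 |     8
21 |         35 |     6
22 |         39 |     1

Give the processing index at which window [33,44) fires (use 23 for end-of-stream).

23

i=0 t=2 v=2: → [0,11); WM=−∞
i=1 t=2 v=8: → [0,11); WM=−∞
i=2 t=5 v=1: → [0,11); WM=−∞
i=3 t=6 v=7: → [0,11); WM=4
i=4 t=10 v=1: → [0,11); WM=4
i=5 t=13 v=5: → [11,22); WM=4
i=6 t=15 v=2: → [11,22); WM=4
i=7 t=16 v=9: → [11,22); WM=14; [0,11) fires=8
i=8 t=18 v=5: → [11,22); WM=14
i=9 t=18 v=6: → [11,22); WM=14
i=10 t=20 v=4: → [11,22); WM=14
i=11 t=26 v=4: → [22,33); WM=24; [11,22) fires=9
i=12 t=26 v=5: → [22,33); WM=24
i=13 t=27 v=9: → [22,33); WM=24
i=14 t=31 v=1: → [22,33); WM=24
i=15 t=31 v=8: → [22,33); WM=29
i=16 t=20 v=1: DROP (t<29-2); WM=29
i=17 t=35 v=8: → [33,44); WM=29
i=18 t=36 v=9: → [33,44); WM=29
i=19 t=37 v=5: → [33,44); WM=35; [22,33) fires=9
i=20 t=37 v=8: → [33,44); WM=35
i=21 t=35 v=6: → [33,44); WM=35
i=22 t=39 v=1: → [33,44); WM=35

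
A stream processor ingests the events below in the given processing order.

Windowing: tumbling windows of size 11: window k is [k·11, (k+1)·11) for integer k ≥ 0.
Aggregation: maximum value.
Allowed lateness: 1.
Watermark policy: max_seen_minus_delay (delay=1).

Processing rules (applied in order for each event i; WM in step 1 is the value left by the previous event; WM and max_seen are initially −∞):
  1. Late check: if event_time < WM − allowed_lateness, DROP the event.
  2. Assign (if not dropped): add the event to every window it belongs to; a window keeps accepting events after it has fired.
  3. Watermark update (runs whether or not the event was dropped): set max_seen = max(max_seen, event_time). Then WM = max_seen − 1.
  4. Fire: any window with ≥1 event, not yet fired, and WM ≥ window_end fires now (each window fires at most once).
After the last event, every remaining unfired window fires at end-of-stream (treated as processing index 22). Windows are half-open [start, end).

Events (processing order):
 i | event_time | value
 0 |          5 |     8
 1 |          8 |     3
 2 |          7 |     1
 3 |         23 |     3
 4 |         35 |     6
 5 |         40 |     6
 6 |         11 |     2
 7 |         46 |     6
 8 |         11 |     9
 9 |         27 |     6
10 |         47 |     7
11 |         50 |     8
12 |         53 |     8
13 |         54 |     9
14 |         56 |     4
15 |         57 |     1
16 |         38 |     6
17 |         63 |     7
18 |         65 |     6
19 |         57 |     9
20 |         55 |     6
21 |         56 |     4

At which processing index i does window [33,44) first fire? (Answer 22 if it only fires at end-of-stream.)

i=0 t=5 v=8: → [0,11); WM=4
i=1 t=8 v=3: → [0,11); WM=7
i=2 t=7 v=1: → [0,11); WM=7
i=3 t=23 v=3: → [22,33); WM=22; [0,11) fires=8
i=4 t=35 v=6: → [33,44); WM=34; [22,33) fires=3
i=5 t=40 v=6: → [33,44); WM=39
i=6 t=11 v=2: DROP (t<39-1); WM=39
i=7 t=46 v=6: → [44,55); WM=45; [33,44) fires=6
i=8 t=11 v=9: DROP (t<45-1); WM=45
i=9 t=27 v=6: DROP (t<45-1); WM=45
i=10 t=47 v=7: → [44,55); WM=46
i=11 t=50 v=8: → [44,55); WM=49
i=12 t=53 v=8: → [44,55); WM=52
i=13 t=54 v=9: → [44,55); WM=53
i=14 t=56 v=4: → [55,66); WM=55; [44,55) fires=9
i=15 t=57 v=1: → [55,66); WM=56
i=16 t=38 v=6: DROP (t<56-1); WM=56
i=17 t=63 v=7: → [55,66); WM=62
i=18 t=65 v=6: → [55,66); WM=64
i=19 t=57 v=9: DROP (t<64-1); WM=64
i=20 t=55 v=6: DROP (t<64-1); WM=64
i=21 t=56 v=4: DROP (t<64-1); WM=64

7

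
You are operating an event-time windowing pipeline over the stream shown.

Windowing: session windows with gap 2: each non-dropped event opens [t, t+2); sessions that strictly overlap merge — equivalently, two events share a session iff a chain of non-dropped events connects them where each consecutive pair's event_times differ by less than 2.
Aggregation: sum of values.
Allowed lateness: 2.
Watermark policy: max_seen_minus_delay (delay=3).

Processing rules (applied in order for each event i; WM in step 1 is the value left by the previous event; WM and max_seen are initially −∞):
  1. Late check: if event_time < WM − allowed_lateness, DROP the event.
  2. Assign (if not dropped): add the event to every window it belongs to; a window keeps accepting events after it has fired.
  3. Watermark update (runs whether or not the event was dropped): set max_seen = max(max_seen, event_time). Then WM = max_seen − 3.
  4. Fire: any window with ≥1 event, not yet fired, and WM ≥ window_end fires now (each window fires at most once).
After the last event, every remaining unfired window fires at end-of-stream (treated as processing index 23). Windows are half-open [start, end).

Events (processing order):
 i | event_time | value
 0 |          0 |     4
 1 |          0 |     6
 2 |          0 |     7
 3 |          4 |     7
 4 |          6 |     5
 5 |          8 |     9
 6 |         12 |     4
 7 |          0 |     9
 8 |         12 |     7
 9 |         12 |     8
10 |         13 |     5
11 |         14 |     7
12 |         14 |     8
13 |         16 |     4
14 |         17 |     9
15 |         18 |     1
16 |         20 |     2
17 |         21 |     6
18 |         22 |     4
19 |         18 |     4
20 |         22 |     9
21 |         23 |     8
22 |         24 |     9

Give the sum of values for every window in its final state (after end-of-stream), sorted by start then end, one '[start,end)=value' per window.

[0,2)=17 [4,6)=7 [6,8)=5 [8,10)=9 [12,16)=39 [16,20)=18 [20,26)=38

i=0 t=0 v=4: → [0,2); WM=-3
i=1 t=0 v=6: → [0,2); WM=-3
i=2 t=0 v=7: → [0,2); WM=-3
i=3 t=4 v=7: → [4,6); WM=1
i=4 t=6 v=5: → [6,8); WM=3
i=5 t=8 v=9: → [8,10); WM=5
i=6 t=12 v=4: → [12,14); WM=9
i=7 t=0 v=9: DROP (t<9-2); WM=9
i=8 t=12 v=7: → [12,14); WM=9
i=9 t=12 v=8: → [12,14); WM=9
i=10 t=13 v=5: → [12,15); WM=10
i=11 t=14 v=7: → [12,16); WM=11
i=12 t=14 v=8: → [12,16); WM=11
i=13 t=16 v=4: → [16,18); WM=13
i=14 t=17 v=9: → [16,19); WM=14
i=15 t=18 v=1: → [16,20); WM=15
i=16 t=20 v=2: → [20,22); WM=17
i=17 t=21 v=6: → [20,23); WM=18
i=18 t=22 v=4: → [20,24); WM=19
i=19 t=18 v=4: → [16,20); WM=19
i=20 t=22 v=9: → [20,24); WM=19
i=21 t=23 v=8: → [20,25); WM=20
i=22 t=24 v=9: → [20,26); WM=21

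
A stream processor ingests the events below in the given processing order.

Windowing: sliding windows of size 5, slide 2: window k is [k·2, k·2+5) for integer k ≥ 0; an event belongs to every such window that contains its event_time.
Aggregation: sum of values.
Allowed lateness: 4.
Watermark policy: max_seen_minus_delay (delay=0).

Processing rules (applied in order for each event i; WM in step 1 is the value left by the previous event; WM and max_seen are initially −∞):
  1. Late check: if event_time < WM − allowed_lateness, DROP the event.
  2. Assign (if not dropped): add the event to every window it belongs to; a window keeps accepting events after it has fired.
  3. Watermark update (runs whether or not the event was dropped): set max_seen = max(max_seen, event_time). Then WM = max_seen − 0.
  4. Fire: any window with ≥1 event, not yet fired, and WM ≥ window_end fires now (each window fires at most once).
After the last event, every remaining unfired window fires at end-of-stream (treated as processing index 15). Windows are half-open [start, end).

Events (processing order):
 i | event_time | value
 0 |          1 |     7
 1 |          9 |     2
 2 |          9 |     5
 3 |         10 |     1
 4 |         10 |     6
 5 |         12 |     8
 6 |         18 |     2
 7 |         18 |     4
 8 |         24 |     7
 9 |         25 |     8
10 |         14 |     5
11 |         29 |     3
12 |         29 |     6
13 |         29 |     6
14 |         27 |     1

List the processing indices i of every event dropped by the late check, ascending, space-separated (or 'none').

i=0 t=1 v=7: → [0,5); WM=1
i=1 t=9 v=2: → [8,13),[6,11); WM=9; [0,5) fires=7
i=2 t=9 v=5: → [8,13),[6,11); WM=9
i=3 t=10 v=1: → [10,15),[8,13),[6,11); WM=10
i=4 t=10 v=6: → [10,15),[8,13),[6,11); WM=10
i=5 t=12 v=8: → [12,17),[10,15),[8,13); WM=12; [6,11) fires=14
i=6 t=18 v=2: → [18,23),[16,21),[14,19); WM=18; [8,13) fires=22 [10,15) fires=15 [12,17) fires=8
i=7 t=18 v=4: → [18,23),[16,21),[14,19); WM=18
i=8 t=24 v=7: → [24,29),[22,27),[20,25); WM=24; [14,19) fires=6 [16,21) fires=6 [18,23) fires=6
i=9 t=25 v=8: → [24,29),[22,27); WM=25; [20,25) fires=7
i=10 t=14 v=5: DROP (t<25-4); WM=25
i=11 t=29 v=3: → [28,33),[26,31); WM=29; [22,27) fires=15 [24,29) fires=15
i=12 t=29 v=6: → [28,33),[26,31); WM=29
i=13 t=29 v=6: → [28,33),[26,31); WM=29
i=14 t=27 v=1: → [26,31),[24,29); WM=29

10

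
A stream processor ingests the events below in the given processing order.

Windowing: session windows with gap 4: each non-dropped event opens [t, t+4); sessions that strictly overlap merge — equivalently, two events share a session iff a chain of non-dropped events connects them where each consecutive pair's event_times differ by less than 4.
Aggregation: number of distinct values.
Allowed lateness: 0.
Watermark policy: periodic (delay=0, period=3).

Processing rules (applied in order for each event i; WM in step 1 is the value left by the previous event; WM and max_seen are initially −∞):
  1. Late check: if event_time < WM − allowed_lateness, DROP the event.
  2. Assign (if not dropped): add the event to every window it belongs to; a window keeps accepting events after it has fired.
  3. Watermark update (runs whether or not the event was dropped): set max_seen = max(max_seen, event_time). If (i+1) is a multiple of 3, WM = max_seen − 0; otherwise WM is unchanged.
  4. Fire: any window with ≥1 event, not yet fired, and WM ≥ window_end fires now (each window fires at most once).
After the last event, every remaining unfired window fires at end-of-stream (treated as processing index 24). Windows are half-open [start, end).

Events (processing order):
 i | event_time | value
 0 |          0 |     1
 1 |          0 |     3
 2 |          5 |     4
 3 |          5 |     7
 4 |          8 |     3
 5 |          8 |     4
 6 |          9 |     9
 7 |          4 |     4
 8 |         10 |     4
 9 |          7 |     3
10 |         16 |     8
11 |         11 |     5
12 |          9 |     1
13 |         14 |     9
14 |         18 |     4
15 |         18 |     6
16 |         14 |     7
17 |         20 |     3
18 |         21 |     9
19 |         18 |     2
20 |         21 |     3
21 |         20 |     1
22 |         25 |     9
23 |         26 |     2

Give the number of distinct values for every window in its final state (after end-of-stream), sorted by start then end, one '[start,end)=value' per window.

[0,4)=2 [5,15)=5 [16,25)=5 [25,30)=2

i=0 t=0 v=1: → [0,4); WM=−∞
i=1 t=0 v=3: → [0,4); WM=−∞
i=2 t=5 v=4: → [5,9); WM=5
i=3 t=5 v=7: → [5,9); WM=5
i=4 t=8 v=3: → [5,12); WM=5
i=5 t=8 v=4: → [5,12); WM=8
i=6 t=9 v=9: → [5,13); WM=8
i=7 t=4 v=4: DROP (t<8-0); WM=8
i=8 t=10 v=4: → [5,14); WM=10
i=9 t=7 v=3: DROP (t<10-0); WM=10
i=10 t=16 v=8: → [16,20); WM=10
i=11 t=11 v=5: → [5,15); WM=16
i=12 t=9 v=1: DROP (t<16-0); WM=16
i=13 t=14 v=9: DROP (t<16-0); WM=16
i=14 t=18 v=4: → [16,22); WM=18
i=15 t=18 v=6: → [16,22); WM=18
i=16 t=14 v=7: DROP (t<18-0); WM=18
i=17 t=20 v=3: → [16,24); WM=20
i=18 t=21 v=9: → [16,25); WM=20
i=19 t=18 v=2: DROP (t<20-0); WM=20
i=20 t=21 v=3: → [16,25); WM=21
i=21 t=20 v=1: DROP (t<21-0); WM=21
i=22 t=25 v=9: → [25,29); WM=21
i=23 t=26 v=2: → [25,30); WM=26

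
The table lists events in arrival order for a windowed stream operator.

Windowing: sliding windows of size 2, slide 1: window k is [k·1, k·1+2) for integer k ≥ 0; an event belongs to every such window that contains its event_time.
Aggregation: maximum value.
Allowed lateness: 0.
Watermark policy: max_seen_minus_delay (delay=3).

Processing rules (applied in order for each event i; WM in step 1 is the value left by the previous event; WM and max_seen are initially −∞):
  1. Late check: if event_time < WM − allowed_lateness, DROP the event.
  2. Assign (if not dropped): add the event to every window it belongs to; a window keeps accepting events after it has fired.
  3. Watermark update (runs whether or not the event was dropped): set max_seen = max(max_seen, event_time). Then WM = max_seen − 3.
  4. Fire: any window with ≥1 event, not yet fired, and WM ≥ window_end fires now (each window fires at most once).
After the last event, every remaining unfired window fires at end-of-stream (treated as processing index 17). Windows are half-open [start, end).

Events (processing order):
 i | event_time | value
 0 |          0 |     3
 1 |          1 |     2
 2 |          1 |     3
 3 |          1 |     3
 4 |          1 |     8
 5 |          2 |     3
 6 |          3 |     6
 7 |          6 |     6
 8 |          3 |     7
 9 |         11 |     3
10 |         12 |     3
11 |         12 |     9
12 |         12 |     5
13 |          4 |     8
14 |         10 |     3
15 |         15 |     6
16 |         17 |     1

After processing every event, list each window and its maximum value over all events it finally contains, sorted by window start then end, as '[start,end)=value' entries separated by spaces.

[0,2)=8 [1,3)=8 [2,4)=7 [3,5)=7 [5,7)=6 [6,8)=6 [9,11)=3 [10,12)=3 [11,13)=9 [12,14)=9 [14,16)=6 [15,17)=6 [16,18)=1 [17,19)=1

i=0 t=0 v=3: → [0,2); WM=-3
i=1 t=1 v=2: → [1,3),[0,2); WM=-2
i=2 t=1 v=3: → [1,3),[0,2); WM=-2
i=3 t=1 v=3: → [1,3),[0,2); WM=-2
i=4 t=1 v=8: → [1,3),[0,2); WM=-2
i=5 t=2 v=3: → [2,4),[1,3); WM=-1
i=6 t=3 v=6: → [3,5),[2,4); WM=0
i=7 t=6 v=6: → [6,8),[5,7); WM=3; [0,2) fires=8 [1,3) fires=8
i=8 t=3 v=7: → [3,5),[2,4); WM=3
i=9 t=11 v=3: → [11,13),[10,12); WM=8; [2,4) fires=7 [3,5) fires=7 [5,7) fires=6 [6,8) fires=6
i=10 t=12 v=3: → [12,14),[11,13); WM=9
i=11 t=12 v=9: → [12,14),[11,13); WM=9
i=12 t=12 v=5: → [12,14),[11,13); WM=9
i=13 t=4 v=8: DROP (t<9-0); WM=9
i=14 t=10 v=3: → [10,12),[9,11); WM=9
i=15 t=15 v=6: → [15,17),[14,16); WM=12; [9,11) fires=3 [10,12) fires=3
i=16 t=17 v=1: → [17,19),[16,18); WM=14; [11,13) fires=9 [12,14) fires=9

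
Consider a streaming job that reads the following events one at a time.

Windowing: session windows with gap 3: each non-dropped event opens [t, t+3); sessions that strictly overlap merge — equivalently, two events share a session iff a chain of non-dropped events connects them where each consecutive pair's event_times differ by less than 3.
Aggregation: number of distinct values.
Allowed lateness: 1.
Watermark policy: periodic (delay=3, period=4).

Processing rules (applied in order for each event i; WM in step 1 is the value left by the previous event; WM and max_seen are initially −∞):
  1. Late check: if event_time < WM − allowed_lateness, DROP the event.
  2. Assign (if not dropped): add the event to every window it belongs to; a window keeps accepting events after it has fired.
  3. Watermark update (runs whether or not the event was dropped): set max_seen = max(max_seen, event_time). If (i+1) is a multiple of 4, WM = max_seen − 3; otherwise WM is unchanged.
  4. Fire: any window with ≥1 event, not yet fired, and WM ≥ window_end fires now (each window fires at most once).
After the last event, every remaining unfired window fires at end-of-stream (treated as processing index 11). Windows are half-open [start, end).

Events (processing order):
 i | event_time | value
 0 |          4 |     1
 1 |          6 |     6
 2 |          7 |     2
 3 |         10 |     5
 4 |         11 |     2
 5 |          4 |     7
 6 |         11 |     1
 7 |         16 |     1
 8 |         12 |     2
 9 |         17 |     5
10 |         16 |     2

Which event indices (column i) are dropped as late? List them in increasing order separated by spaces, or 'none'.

i=0 t=4 v=1: → [4,7); WM=−∞
i=1 t=6 v=6: → [4,9); WM=−∞
i=2 t=7 v=2: → [4,10); WM=−∞
i=3 t=10 v=5: → [10,13); WM=7
i=4 t=11 v=2: → [10,14); WM=7
i=5 t=4 v=7: DROP (t<7-1); WM=7
i=6 t=11 v=1: → [10,14); WM=7
i=7 t=16 v=1: → [16,19); WM=13
i=8 t=12 v=2: → [10,15); WM=13
i=9 t=17 v=5: → [16,20); WM=13
i=10 t=16 v=2: → [16,20); WM=13

5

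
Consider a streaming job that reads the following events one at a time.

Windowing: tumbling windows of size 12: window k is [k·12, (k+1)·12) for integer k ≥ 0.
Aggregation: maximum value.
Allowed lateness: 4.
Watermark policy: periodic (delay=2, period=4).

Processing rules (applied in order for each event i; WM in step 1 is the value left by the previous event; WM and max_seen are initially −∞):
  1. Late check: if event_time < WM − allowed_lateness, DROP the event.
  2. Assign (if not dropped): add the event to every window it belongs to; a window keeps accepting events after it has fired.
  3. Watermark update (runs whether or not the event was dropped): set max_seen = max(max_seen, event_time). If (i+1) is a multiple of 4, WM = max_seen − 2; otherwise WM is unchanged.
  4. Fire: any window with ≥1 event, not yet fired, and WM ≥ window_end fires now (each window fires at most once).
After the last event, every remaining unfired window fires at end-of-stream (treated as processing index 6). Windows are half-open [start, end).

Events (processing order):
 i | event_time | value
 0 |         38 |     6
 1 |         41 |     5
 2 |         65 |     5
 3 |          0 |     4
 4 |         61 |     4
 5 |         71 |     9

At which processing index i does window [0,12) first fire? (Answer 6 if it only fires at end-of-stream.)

i=0 t=38 v=6: → [36,48); WM=−∞
i=1 t=41 v=5: → [36,48); WM=−∞
i=2 t=65 v=5: → [60,72); WM=−∞
i=3 t=0 v=4: → [0,12); WM=63; [0,12) fires=4 [36,48) fires=6
i=4 t=61 v=4: → [60,72); WM=63
i=5 t=71 v=9: → [60,72); WM=63

3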